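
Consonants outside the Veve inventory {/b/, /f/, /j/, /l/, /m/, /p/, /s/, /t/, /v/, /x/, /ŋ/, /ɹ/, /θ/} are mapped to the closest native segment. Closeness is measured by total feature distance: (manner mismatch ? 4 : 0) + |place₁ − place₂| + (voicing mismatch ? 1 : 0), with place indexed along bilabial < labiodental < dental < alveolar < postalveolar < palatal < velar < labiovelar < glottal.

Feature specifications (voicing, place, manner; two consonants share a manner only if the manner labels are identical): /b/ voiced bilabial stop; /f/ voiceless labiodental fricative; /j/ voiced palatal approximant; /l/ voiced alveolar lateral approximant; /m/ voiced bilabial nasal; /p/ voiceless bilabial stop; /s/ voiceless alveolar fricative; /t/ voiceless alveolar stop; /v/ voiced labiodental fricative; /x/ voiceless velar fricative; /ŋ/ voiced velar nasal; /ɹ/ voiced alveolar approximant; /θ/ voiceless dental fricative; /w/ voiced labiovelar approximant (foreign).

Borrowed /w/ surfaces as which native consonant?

/j/ is closest: same manner (approximant), place distance 2 (labiovelar→palatal), same voicing; total 2. Next closest is /ɹ/ at distance 4.

j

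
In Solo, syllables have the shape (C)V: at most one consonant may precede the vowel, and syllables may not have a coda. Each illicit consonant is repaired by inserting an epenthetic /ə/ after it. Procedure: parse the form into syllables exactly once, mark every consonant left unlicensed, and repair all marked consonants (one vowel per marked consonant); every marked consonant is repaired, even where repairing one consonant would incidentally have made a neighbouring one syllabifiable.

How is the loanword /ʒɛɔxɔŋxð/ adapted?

ʒɛɔxɔŋəxəðə

The consonants /ŋ/, /x/, /ð/ cannot be parsed into a legal (C)V syllable (no codas are permitted; onsets are limited to one consonant).
Each unlicensed consonant becomes the onset of a new syllable: /ŋ/ → /ŋə/, /x/ → /xə/, /ð/ → /ðə/.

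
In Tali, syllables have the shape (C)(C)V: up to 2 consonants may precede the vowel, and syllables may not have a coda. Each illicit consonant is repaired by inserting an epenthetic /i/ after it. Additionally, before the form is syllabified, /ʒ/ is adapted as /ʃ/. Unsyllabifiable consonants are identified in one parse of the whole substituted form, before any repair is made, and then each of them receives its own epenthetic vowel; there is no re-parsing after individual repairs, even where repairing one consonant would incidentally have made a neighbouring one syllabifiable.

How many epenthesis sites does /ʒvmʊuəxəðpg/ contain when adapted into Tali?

After substitution the input is /ʃvmʊuəxəðpg/.
The unsyllabifiable consonants are /ʃ/, /ð/, /p/, /g/; each receives one epenthetic vowel.

4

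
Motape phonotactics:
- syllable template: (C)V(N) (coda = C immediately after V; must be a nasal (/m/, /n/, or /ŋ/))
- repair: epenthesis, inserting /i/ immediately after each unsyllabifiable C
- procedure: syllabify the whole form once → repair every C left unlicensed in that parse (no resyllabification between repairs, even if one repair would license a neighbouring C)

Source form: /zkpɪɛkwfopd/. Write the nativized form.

Syllabifying with onset maximization leaves /z/, /k/, /k/, /w/, /p/, /d/ stranded (only a nasal (/m/, /n/, or /ŋ/) is licensed in coda position; onsets are limited to one consonant).
Epenthesis after each stranded consonant: /z/ → /zi/, /k/ → /ki/, /k/ → /ki/, /w/ → /wi/, /p/ → /pi/, /d/ → /di/.

zikipɪɛkiwifopidi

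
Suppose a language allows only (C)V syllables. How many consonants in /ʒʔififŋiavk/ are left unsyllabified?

4

Under (C)V, the unsyllabifiable consonants are /ʒ/, /f/, /v/, /k/ (no codas are permitted; onsets are limited to one consonant).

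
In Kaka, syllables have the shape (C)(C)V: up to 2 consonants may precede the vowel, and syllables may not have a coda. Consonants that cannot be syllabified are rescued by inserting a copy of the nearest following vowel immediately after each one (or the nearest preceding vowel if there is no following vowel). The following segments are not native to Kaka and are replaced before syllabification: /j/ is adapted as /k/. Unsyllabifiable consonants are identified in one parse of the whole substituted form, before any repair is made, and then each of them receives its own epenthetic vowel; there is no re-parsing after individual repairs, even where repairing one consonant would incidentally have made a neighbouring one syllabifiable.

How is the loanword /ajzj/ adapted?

Substitution: /j/ → /k/, giving /akzk/.
Syllabifying with onset maximization leaves /k/, /z/, /k/ stranded (no codas are permitted; onsets may contain at most 2 consonants).
Each unlicensed consonant becomes the onset of a new syllable: /k/ → /ka/, /z/ → /za/, /k/ → /ka/.

akazaka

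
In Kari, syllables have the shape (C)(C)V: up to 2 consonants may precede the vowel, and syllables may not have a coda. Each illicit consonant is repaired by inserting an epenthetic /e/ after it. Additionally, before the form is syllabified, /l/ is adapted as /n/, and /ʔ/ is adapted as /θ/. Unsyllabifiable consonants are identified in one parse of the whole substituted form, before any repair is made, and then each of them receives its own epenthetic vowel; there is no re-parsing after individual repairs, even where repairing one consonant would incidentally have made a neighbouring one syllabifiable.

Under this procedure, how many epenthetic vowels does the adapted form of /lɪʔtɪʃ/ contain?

After substitution the input is /nɪθtɪʃ/.
The unsyllabifiable consonants are /ʃ/; each receives one epenthetic vowel.

1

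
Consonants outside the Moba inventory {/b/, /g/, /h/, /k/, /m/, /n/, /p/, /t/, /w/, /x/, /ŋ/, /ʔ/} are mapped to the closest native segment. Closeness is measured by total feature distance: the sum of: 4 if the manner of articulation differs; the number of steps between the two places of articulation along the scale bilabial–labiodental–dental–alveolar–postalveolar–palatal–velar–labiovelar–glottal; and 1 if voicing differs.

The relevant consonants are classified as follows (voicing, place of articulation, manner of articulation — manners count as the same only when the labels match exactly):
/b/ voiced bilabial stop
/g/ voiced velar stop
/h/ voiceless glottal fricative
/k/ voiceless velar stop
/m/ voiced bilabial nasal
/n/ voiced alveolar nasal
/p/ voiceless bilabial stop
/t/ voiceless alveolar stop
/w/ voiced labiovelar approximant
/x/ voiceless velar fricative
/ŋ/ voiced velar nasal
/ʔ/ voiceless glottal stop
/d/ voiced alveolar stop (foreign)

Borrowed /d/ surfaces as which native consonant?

/t/ is closest: same manner (stop), place distance 0 (alveolar→alveolar), voicing differs (+1); total 1. Next closest is /b/ at distance 3.

t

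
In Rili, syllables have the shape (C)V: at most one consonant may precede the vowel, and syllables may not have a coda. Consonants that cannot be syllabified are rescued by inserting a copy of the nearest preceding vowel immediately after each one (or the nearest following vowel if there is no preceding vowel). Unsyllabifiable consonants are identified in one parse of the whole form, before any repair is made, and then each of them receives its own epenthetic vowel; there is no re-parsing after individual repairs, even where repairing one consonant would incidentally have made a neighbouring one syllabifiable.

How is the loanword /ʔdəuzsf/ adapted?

Under (C)V, the unsyllabifiable consonants are /ʔ/, /z/, /s/, /f/ (no codas are permitted; onsets are limited to one consonant).
Each unlicensed consonant becomes the onset of a new syllable: /ʔ/ → /ʔə/, /z/ → /zu/, /s/ → /su/, /f/ → /fu/.

ʔədəuzusufu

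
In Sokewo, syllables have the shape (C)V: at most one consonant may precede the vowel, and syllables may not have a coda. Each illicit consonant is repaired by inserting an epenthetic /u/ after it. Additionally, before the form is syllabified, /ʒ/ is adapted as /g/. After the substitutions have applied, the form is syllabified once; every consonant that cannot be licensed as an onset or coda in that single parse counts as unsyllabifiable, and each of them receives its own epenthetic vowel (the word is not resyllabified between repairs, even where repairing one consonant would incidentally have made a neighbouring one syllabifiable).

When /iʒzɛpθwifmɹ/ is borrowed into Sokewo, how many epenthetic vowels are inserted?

6

After substitution the input is /igzɛpθwifmɹ/.
The unsyllabifiable consonants are /g/, /p/, /θ/, /f/, /m/, /ɹ/; each receives one epenthetic vowel.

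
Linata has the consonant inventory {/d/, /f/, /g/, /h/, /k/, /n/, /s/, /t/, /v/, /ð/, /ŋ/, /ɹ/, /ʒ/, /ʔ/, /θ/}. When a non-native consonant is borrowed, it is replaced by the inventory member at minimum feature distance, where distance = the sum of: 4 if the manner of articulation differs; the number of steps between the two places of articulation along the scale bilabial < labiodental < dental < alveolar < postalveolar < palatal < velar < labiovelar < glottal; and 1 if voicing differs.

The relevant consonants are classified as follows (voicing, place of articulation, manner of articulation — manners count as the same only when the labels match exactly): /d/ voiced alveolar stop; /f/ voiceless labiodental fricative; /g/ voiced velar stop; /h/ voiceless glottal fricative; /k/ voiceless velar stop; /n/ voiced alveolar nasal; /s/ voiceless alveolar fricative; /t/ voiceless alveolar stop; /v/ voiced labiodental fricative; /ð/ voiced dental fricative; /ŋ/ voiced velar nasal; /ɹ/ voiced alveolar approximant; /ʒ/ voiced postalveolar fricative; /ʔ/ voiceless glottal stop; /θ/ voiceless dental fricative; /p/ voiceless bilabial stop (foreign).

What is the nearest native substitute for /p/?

/t/ is closest: same manner (stop), place distance 3 (bilabial→alveolar), same voicing; total 3. Next closest is /d/ at distance 4.

t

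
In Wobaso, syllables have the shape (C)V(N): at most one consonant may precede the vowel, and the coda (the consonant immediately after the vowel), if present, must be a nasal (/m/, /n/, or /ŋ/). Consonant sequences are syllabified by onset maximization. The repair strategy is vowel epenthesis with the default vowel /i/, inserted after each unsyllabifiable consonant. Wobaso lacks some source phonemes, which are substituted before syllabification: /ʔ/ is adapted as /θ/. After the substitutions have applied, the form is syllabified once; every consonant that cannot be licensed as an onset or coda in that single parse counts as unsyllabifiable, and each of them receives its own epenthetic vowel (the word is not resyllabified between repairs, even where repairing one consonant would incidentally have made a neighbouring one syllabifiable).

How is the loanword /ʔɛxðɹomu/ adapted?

θɛxiðiɹomu

Substitution: /ʔ/ → /θ/, giving /θɛxðɹomu/.
Under (C)V(N), the unsyllabifiable consonants are /x/, /ð/ (only a nasal (/m/, /n/, or /ŋ/) is licensed in coda position; onsets are limited to one consonant).
Epenthesis after each stranded consonant: /x/ → /xi/, /ð/ → /ði/.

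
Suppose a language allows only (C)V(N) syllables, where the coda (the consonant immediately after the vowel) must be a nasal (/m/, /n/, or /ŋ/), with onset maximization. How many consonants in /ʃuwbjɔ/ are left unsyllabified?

2

Under (C)V(N), the unsyllabifiable consonants are /w/, /b/ (only a nasal (/m/, /n/, or /ŋ/) is licensed in coda position; onsets are limited to one consonant).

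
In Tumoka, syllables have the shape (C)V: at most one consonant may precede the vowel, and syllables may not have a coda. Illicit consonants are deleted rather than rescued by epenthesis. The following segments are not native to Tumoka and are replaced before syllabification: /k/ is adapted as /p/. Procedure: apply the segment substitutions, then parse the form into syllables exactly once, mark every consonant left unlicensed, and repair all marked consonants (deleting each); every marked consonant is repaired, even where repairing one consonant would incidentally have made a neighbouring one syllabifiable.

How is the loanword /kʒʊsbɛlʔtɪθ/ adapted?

Substitution: /k/ → /p/, giving /pʒʊsbɛlʔtɪθ/.
The consonants /p/, /s/, /l/, /ʔ/, /θ/ cannot be parsed into a legal (C)V syllable (no codas are permitted; onsets are limited to one consonant).
Deletion applies to /p/, /s/, /l/, /ʔ/, /θ/.

ʒʊbɛtɪ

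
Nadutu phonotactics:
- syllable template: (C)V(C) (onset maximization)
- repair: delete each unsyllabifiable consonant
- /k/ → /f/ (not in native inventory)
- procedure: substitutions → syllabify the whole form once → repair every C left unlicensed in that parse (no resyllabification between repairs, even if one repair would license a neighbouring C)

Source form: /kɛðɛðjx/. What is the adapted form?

fɛðɛð

Substitution: /k/ → /f/, giving /fɛðɛðjx/.
Syllabifying with onset maximization leaves /j/, /x/ stranded (at most one coda consonant is licensed; onsets are limited to one consonant).
Deletion applies to /j/, /x/.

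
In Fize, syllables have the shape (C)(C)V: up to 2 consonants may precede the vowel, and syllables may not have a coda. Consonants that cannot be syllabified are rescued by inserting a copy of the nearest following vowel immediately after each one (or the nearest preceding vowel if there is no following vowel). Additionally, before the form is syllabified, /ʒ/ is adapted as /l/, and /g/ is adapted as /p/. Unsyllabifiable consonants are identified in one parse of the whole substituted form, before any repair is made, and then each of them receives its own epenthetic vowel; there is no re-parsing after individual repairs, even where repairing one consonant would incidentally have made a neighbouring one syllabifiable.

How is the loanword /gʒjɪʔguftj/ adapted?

pɪljɪʔpufutuju

Substitution: /g/ → /p/, /ʒ/ → /l/, giving /pljɪʔpuftj/.
The consonants /p/, /f/, /t/, /j/ cannot be parsed into a legal (C)(C)V syllable (no codas are permitted; onsets may contain at most 2 consonants).
Epenthesis after each stranded consonant: /p/ → /pɪ/, /f/ → /fu/, /t/ → /tu/, /j/ → /ju/.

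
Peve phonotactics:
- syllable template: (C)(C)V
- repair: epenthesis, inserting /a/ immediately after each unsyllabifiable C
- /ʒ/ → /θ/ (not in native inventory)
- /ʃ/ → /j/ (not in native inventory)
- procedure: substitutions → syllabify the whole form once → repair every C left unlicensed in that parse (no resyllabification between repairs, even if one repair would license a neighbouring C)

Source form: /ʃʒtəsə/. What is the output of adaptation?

jaθtəsə

Substitution: /ʃ/ → /j/, /ʒ/ → /θ/, giving /jθtəsə/.
Syllabifying with onset maximization leaves /j/ stranded (no codas are permitted; onsets may contain at most 2 consonants).
Inserting the epenthetic vowel yields /j/ → /ja/.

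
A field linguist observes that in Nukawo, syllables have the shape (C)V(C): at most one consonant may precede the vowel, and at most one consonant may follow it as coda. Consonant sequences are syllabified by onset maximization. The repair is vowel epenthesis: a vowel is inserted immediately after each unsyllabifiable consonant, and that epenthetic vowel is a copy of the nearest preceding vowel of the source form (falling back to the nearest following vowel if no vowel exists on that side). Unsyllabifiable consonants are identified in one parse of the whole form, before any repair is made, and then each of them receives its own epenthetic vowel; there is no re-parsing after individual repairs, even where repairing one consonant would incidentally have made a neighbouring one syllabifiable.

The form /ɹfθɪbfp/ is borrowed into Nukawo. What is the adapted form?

ɹɪfɪθɪbfɪpɪ

The consonants /ɹ/, /f/, /f/, /p/ cannot be parsed into a legal (C)V(C) syllable (at most one coda consonant is licensed; onsets are limited to one consonant).
Each unlicensed consonant becomes the onset of a new syllable: /ɹ/ → /ɹɪ/, /f/ → /fɪ/, /f/ → /fɪ/, /p/ → /pɪ/.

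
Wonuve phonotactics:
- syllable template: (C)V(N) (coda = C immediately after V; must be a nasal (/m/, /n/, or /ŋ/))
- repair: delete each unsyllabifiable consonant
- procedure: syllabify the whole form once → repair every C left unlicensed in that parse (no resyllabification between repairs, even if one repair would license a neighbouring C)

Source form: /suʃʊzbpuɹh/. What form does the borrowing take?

Syllabifying with onset maximization leaves /z/, /b/, /ɹ/, /h/ stranded (only a nasal (/m/, /n/, or /ŋ/) is licensed in coda position; onsets are limited to one consonant).
Deletion applies to /z/, /b/, /ɹ/, /h/.

suʃʊpu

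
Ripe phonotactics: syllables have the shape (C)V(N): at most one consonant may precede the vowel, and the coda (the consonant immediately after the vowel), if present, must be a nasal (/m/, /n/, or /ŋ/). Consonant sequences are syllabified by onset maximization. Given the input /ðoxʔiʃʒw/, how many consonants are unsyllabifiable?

Syllabifying with onset maximization leaves /x/, /ʃ/, /ʒ/, /w/ stranded (only a nasal (/m/, /n/, or /ŋ/) is licensed in coda position; onsets are limited to one consonant).

4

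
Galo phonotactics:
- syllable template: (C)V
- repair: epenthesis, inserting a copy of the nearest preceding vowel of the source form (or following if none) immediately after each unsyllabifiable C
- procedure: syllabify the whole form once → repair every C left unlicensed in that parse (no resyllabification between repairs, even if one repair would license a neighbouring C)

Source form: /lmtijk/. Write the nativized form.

limitijiki

Under (C)V, the unsyllabifiable consonants are /l/, /m/, /j/, /k/ (no codas are permitted; onsets are limited to one consonant).
Inserting the epenthetic vowel yields /l/ → /li/, /m/ → /mi/, /j/ → /ji/, /k/ → /ki/.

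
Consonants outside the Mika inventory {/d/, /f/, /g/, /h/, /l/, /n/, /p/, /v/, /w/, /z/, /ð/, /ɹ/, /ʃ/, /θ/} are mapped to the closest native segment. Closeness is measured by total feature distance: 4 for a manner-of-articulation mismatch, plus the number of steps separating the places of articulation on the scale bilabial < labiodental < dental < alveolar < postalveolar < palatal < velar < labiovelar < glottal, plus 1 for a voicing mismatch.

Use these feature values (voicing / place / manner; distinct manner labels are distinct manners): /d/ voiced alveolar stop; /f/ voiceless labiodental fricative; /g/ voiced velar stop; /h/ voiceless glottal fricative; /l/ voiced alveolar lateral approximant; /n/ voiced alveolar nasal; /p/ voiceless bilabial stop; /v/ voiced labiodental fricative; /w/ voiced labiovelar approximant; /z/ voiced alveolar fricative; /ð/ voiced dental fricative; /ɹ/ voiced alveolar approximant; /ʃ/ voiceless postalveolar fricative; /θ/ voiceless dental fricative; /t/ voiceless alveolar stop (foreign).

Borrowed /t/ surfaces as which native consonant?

d

/d/ is closest: same manner (stop), place distance 0 (alveolar→alveolar), voicing differs (+1); total 1. Next closest is /p/ at distance 3.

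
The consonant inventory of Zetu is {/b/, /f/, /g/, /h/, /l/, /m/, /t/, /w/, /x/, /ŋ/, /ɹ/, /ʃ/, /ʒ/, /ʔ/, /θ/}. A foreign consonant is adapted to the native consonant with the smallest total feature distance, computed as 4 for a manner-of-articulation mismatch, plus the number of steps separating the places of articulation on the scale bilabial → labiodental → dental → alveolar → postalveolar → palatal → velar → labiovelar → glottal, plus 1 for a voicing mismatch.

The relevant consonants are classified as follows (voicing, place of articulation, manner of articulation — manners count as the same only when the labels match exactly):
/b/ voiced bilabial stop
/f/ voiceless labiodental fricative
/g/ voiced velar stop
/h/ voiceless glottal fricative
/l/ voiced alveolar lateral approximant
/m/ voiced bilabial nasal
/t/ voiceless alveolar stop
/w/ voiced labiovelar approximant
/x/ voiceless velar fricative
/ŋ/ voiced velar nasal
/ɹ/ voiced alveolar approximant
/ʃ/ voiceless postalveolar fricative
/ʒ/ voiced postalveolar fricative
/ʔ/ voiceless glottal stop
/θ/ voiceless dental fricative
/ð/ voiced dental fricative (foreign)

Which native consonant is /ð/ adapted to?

/θ/ is closest: same manner (fricative), place distance 0 (dental→dental), voicing differs (+1); total 1. Next closest is /f/ at distance 2.

θ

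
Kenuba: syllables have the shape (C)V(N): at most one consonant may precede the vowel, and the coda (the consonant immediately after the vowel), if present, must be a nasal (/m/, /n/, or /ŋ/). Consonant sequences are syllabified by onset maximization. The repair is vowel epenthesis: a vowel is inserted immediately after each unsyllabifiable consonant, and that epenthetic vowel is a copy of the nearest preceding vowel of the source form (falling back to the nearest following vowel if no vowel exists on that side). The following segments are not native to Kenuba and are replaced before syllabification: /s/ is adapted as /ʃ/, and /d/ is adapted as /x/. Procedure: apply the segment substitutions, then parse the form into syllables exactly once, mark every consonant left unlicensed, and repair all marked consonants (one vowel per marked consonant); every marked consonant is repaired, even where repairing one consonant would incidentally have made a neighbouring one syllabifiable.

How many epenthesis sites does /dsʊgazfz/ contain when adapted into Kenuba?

4

After substitution the input is /xʃʊgazfz/.
The unsyllabifiable consonants are /x/, /z/, /f/, /z/; each receives one epenthetic vowel.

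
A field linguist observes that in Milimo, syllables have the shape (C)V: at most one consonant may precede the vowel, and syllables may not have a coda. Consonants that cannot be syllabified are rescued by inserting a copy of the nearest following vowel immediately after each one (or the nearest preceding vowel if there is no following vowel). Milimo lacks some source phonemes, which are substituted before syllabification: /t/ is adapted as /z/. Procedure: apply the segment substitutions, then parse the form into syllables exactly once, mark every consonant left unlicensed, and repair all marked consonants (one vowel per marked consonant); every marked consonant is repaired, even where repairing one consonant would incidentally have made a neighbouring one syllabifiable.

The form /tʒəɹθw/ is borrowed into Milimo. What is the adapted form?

zəʒəɹəθəwə

Substitution: /t/ → /z/, giving /zʒəɹθw/.
The consonants /z/, /ɹ/, /θ/, /w/ cannot be parsed into a legal (C)V syllable (no codas are permitted; onsets are limited to one consonant).
Inserting the epenthetic vowel yields /z/ → /zə/, /ɹ/ → /ɹə/, /θ/ → /θə/, /w/ → /wə/.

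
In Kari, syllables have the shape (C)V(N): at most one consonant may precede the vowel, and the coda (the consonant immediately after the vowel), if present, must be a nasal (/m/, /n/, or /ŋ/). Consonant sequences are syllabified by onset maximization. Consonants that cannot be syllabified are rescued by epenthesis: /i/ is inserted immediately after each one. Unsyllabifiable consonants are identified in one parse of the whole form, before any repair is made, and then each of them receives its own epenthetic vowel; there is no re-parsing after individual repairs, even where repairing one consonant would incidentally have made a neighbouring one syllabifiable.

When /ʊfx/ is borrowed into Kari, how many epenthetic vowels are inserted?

2

The unsyllabifiable consonants are /f/, /x/; each receives one epenthetic vowel.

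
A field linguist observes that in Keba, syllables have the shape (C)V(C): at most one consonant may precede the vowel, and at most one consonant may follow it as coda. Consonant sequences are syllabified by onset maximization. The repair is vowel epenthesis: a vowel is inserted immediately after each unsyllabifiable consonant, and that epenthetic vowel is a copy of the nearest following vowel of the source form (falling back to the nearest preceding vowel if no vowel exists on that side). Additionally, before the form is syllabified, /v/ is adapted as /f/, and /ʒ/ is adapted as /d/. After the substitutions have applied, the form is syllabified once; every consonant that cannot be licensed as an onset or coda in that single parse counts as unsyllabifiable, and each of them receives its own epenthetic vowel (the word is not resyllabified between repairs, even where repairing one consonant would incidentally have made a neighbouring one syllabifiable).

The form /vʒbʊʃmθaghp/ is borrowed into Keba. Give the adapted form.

fʊdʊbʊʃmaθaghapa

Substitution: /v/ → /f/, /ʒ/ → /d/, giving /fdbʊʃmθaghp/.
Syllabifying with onset maximization leaves /f/, /d/, /m/, /h/, /p/ stranded (at most one coda consonant is licensed; onsets are limited to one consonant).
Inserting the epenthetic vowel yields /f/ → /fʊ/, /d/ → /dʊ/, /m/ → /ma/, /h/ → /ha/, /p/ → /pa/.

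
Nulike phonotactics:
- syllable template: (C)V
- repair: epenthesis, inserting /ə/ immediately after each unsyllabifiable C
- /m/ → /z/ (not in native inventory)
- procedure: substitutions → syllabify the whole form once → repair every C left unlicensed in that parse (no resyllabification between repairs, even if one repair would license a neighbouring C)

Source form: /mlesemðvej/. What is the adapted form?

Substitution: /m/ → /z/, giving /zlesezðvej/.
The consonants /z/, /z/, /ð/, /j/ cannot be parsed into a legal (C)V syllable (no codas are permitted; onsets are limited to one consonant).
Each unlicensed consonant becomes the onset of a new syllable: /z/ → /zə/, /z/ → /zə/, /ð/ → /ðə/, /j/ → /jə/.

zəlesezəðəvejə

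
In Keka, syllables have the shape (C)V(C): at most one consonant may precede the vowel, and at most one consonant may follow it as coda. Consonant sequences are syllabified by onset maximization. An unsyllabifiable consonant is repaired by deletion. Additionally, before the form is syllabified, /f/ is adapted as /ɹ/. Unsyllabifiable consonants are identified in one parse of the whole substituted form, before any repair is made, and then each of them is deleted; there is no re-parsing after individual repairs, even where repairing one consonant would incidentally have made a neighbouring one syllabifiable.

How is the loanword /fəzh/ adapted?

ɹəz

Substitution: /f/ → /ɹ/, giving /ɹəzh/.
Syllabifying with onset maximization leaves /h/ stranded (at most one coda consonant is licensed; onsets are limited to one consonant).
Each unlicensed consonant is deleted: /h/.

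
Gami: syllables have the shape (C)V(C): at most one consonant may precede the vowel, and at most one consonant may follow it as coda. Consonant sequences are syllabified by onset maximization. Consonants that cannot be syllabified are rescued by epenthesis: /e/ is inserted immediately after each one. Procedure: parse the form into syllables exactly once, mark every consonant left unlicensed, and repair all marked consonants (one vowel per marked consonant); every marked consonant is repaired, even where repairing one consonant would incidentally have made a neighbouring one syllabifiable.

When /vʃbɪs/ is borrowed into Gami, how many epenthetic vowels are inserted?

The unsyllabifiable consonants are /v/, /ʃ/; each receives one epenthetic vowel.

2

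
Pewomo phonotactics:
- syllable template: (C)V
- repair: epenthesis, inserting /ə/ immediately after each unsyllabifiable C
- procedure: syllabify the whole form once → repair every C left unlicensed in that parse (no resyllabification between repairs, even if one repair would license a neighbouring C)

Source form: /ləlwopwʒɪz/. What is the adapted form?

lələwopəwəʒɪzə

The consonants /l/, /p/, /w/, /z/ cannot be parsed into a legal (C)V syllable (no codas are permitted; onsets are limited to one consonant).
Each unlicensed consonant becomes the onset of a new syllable: /l/ → /lə/, /p/ → /pə/, /w/ → /wə/, /z/ → /zə/.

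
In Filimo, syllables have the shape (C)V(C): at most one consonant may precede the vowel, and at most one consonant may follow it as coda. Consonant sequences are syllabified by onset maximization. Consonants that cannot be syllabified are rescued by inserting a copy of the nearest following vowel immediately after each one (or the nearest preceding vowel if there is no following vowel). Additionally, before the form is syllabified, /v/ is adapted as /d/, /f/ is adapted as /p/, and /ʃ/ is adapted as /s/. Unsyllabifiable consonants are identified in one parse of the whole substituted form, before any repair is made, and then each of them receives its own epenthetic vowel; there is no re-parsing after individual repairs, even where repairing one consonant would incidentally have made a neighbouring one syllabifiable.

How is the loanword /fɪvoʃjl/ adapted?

pɪdosjolo

Substitution: /f/ → /p/, /v/ → /d/, /ʃ/ → /s/, giving /pɪdosjl/.
Under (C)V(C), the unsyllabifiable consonants are /j/, /l/ (at most one coda consonant is licensed; onsets are limited to one consonant).
Epenthesis after each stranded consonant: /j/ → /jo/, /l/ → /lo/.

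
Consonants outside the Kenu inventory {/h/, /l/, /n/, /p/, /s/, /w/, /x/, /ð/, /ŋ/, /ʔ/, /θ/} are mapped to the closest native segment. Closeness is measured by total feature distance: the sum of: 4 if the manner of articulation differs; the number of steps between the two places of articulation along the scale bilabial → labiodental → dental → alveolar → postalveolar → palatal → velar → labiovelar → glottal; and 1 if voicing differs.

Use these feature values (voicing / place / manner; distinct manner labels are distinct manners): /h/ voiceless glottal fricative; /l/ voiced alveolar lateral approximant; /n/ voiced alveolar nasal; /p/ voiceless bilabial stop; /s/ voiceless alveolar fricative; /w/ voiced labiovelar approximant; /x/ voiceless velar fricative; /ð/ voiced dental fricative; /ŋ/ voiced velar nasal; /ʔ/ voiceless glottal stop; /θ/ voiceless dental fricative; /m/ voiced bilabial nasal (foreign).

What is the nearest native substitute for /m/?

/n/ is closest: same manner (nasal), place distance 3 (bilabial→alveolar), same voicing; total 3. Next closest is /p/ at distance 5.

n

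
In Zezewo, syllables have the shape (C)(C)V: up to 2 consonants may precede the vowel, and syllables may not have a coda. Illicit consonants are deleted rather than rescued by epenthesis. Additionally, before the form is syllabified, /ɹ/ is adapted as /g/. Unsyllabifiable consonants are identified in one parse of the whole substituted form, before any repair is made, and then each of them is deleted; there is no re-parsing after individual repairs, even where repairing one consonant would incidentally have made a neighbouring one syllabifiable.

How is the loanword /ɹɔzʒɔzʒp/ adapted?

Substitution: /ɹ/ → /g/, giving /gɔzʒɔzʒp/.
Under (C)(C)V, the unsyllabifiable consonants are /z/, /ʒ/, /p/ (no codas are permitted; onsets may contain at most 2 consonants).
Each unlicensed consonant is deleted: /z/, /ʒ/, /p/.

gɔzʒɔ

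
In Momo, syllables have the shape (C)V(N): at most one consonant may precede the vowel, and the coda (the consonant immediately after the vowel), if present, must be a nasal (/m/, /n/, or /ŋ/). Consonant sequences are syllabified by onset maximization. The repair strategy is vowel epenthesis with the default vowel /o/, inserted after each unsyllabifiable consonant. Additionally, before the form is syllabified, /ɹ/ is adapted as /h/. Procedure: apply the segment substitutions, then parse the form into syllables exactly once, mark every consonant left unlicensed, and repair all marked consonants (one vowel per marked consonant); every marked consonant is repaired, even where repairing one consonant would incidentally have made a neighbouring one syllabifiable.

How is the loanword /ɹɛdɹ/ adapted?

hɛdoho

Substitution: /ɹ/ → /h/, giving /hɛdh/.
Syllabifying with onset maximization leaves /d/, /h/ stranded (only a nasal (/m/, /n/, or /ŋ/) is licensed in coda position; onsets are limited to one consonant).
Epenthesis after each stranded consonant: /d/ → /do/, /h/ → /ho/.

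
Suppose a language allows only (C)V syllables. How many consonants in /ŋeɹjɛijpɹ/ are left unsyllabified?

Under (C)V, the unsyllabifiable consonants are /ɹ/, /j/, /p/, /ɹ/ (no codas are permitted; onsets are limited to one consonant).

4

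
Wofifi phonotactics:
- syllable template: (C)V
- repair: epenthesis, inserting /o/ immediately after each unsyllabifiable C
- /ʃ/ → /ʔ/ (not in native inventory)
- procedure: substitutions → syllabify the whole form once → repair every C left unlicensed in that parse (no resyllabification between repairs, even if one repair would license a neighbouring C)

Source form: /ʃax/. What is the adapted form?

ʔaxo

Substitution: /ʃ/ → /ʔ/, giving /ʔax/.
The consonants /x/ cannot be parsed into a legal (C)V syllable (no codas are permitted; onsets are limited to one consonant).
Each unlicensed consonant becomes the onset of a new syllable: /x/ → /xo/.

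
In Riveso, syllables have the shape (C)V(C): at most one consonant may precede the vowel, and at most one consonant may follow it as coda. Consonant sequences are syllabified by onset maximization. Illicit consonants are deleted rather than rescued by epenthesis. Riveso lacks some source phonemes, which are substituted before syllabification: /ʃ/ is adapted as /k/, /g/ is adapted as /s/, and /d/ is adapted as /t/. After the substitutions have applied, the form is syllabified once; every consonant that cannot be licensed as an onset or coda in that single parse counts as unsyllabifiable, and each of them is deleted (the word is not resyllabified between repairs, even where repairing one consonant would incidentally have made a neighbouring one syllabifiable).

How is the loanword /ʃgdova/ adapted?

tova

Substitution: /ʃ/ → /k/, /g/ → /s/, /d/ → /t/, giving /kstova/.
The consonants /k/, /s/ cannot be parsed into a legal (C)V(C) syllable (at most one coda consonant is licensed; onsets are limited to one consonant).
Each unlicensed consonant is deleted: /k/, /s/.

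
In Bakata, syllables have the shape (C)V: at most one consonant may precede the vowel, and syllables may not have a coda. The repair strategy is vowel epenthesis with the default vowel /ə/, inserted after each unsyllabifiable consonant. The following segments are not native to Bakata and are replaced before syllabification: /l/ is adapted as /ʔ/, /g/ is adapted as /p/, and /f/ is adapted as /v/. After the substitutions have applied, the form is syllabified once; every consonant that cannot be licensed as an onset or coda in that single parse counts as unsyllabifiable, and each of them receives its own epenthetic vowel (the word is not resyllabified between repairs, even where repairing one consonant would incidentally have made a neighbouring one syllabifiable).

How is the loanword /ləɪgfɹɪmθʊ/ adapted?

Substitution: /l/ → /ʔ/, /g/ → /p/, /f/ → /v/, giving /ʔəɪpvɹɪmθʊ/.
Syllabifying with onset maximization leaves /p/, /v/, /m/ stranded (no codas are permitted; onsets are limited to one consonant).
Inserting the epenthetic vowel yields /p/ → /pə/, /v/ → /və/, /m/ → /mə/.

ʔəɪpəvəɹɪməθʊ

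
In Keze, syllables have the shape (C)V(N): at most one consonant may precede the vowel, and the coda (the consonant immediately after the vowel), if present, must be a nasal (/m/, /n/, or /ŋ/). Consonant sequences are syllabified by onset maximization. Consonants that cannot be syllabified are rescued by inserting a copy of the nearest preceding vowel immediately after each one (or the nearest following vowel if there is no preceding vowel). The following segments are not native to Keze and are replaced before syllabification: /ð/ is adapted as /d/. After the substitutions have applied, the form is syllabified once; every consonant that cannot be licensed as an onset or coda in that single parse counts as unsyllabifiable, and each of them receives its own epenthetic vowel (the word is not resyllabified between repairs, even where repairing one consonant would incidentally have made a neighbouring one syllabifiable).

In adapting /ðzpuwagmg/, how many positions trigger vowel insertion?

After substitution the input is /dzpuwagmg/.
The unsyllabifiable consonants are /d/, /z/, /g/, /m/, /g/; each receives one epenthetic vowel.

5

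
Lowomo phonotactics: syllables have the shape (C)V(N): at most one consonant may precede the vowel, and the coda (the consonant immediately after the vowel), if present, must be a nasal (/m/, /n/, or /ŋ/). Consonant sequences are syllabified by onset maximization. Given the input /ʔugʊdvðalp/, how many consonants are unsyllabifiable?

Syllabifying with onset maximization leaves /d/, /v/, /l/, /p/ stranded (only a nasal (/m/, /n/, or /ŋ/) is licensed in coda position; onsets are limited to one consonant).

4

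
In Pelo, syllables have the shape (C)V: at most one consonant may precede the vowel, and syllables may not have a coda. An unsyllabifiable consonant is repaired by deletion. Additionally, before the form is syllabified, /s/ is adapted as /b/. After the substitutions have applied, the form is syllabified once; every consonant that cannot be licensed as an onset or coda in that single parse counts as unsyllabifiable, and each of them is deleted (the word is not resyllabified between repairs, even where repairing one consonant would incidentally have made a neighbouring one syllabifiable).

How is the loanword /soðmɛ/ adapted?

bomɛ

Substitution: /s/ → /b/, giving /boðmɛ/.
Under (C)V, the unsyllabifiable consonants are /ð/ (no codas are permitted; onsets are limited to one consonant).
Deletion applies to /ð/.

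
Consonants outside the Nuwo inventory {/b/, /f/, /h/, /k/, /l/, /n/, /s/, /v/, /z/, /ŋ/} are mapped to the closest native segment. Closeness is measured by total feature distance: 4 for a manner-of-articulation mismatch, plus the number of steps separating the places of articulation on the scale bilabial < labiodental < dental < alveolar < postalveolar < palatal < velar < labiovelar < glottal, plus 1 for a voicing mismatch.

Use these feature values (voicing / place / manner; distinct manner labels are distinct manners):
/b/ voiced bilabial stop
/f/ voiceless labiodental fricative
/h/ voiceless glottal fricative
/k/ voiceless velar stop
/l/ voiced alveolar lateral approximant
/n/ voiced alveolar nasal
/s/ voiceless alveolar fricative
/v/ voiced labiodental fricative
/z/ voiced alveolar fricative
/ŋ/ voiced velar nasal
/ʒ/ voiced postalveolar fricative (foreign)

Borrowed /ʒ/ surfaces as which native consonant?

/z/ is closest: same manner (fricative), place distance 1 (postalveolar→alveolar), same voicing; total 1. Next closest is /s/ at distance 2.

z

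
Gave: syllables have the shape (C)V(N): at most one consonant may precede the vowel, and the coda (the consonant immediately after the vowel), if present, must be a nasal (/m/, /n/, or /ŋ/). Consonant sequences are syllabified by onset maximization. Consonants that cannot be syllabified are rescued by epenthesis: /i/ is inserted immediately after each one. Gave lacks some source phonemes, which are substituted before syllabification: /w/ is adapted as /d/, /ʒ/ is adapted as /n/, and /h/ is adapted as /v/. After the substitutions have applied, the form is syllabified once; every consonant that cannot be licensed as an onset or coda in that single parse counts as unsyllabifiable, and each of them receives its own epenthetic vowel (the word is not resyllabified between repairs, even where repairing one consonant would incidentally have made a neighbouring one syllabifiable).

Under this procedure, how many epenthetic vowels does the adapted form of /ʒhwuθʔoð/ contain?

4

After substitution the input is /nvduθʔoð/.
The unsyllabifiable consonants are /n/, /v/, /θ/, /ð/; each receives one epenthetic vowel.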